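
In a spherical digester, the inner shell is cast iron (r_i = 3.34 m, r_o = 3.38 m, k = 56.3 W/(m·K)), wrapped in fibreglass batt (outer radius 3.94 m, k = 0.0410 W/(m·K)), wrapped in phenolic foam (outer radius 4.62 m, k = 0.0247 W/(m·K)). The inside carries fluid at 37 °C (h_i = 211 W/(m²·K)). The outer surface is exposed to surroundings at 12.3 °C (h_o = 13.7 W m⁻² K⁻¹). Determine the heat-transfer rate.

Treat each layer as a resistance in series:
  R_conv,in = 1/(4πr²h) = 1/(4π·3.34²·211) = 3.381×10^-5 K/W
  R_cast iron = (1/3.34 − 1/3.38)/(4πk) = 0.003543/(4π·56.3) = 5.008×10^-6 K/W
  R_fibreglass batt = (1/3.38 − 1/3.94)/(4πk) = 0.04205/(4π·0.0410) = 0.08162 K/W
  R_phenolic foam = (1/3.94 − 1/4.62)/(4πk) = 0.03736/(4π·0.0247) = 0.1204 K/W
  R_conv,out = 1/(4πr²h) = 1/(4π·4.62²·13.7) = 2.721×10^-4 K/W
ΣR = 3.381×10^-5 + 5.008×10^-6 + 0.08162 + 0.1204 + 2.721×10^-4 = 0.2023 K/W
Q = ΔT/ΣR = (37 °C − 12.3 °C)/0.2023 = 122 W

Q = 122 W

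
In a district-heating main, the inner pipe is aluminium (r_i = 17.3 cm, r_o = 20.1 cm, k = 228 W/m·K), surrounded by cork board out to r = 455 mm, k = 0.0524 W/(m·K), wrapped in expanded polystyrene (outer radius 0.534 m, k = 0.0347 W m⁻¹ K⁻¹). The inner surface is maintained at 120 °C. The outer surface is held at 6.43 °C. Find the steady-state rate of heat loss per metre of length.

Resistance network (inner→outer):
  R'_aluminium = ln(0.201/0.173)/(2πk) = 0.1500/(2π·228) = 1.047×10^-4 m·K/W
  R'_cork board = ln(0.455/0.201)/(2πk) = 0.8170/(2π·0.0524) = 2.481 m·K/W
  R'_expanded polystyrene = ln(0.534/0.455)/(2πk) = 0.1601/(2π·0.0347) = 0.7343 m·K/W
ΣR = 1.047×10^-4 + 2.481 + 0.7343 = 3.215 m·K/W
Q' = ΔT/ΣR = (120 °C − 6.43 °C)/3.215 = 35.3 W/m

Q' = 35.3 W/m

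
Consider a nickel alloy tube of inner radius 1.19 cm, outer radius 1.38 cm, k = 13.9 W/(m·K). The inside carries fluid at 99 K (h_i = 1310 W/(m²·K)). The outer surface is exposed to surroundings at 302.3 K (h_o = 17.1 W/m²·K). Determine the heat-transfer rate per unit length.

Resistance network (inner→outer):
  R'_conv,in = 1/(2πr h) = 1/(2π·0.0119·1310) = 0.01021 m·K/W
  R'_nickel alloy = ln(0.0138/0.0119)/(2πk) = 0.1481/(2π·13.9) = 0.001696 m·K/W
  R'_conv,out = 1/(2πr h) = 1/(2π·0.0138·17.1) = 0.6744 m·K/W
ΣR = 0.01021 + 0.001696 + 0.6744 = 0.6863 m·K/W
Q' = ΔT/ΣR = (99 K − 302.3 K)/0.6863 = -296 W/m
(Negative Q' ⇒ heat flows inward; heat gain = 296 W/m.)

Q' = 296 W/m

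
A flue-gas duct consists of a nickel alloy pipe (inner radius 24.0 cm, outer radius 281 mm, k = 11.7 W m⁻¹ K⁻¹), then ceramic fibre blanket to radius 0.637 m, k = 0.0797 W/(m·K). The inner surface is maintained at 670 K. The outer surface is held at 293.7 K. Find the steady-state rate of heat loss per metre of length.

Q' = 230 W/m

Treat each layer as a resistance in series:
  R'_nickel alloy = ln(0.281/0.240)/(2πk) = 0.1577/(2π·11.7) = 0.002145 m·K/W
  R'_ceramic fibre blanket = ln(0.637/0.281)/(2πk) = 0.8184/(2π·0.0797) = 1.634 m·K/W
ΣR = 0.002145 + 1.634 = 1.636 m·K/W
Q' = ΔT/ΣR = (670 K − 293.7 K)/1.636 = 230 W/m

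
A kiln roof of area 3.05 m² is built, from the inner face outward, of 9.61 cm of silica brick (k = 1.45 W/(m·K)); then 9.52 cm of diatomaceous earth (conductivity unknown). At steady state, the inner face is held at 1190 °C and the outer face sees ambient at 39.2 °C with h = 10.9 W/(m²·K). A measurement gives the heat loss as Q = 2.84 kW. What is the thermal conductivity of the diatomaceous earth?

ΣR = ΔT/Q = |1190 − 39.2|/2840 = 0.4052 K/W
Known resistances:
  R_silica brick = L/(kA) = 0.0961/(1.45·3.05) = 0.02173 K/W
  R_conv,out = 1/(hA) = 1/(10.9·3.05) = 0.03008 K/W
R_diatomaceous earth = ΣR − ΣR_known = 0.4052 − 0.05181 = 0.3534 K/W
L/(kA) = 0.3534 ⇒ k = 0.0952/(0.3534·3.05) = 0.0883 W/m·K

k = 0.0883 W/m·K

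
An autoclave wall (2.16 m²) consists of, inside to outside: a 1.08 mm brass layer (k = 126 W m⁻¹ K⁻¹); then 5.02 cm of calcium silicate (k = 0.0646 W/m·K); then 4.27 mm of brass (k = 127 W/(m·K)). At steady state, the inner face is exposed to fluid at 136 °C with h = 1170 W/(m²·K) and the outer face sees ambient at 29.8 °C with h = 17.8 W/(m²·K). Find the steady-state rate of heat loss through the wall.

Q = 275 W

Resistance network (inner→outer):
  R_conv,in = 1/(hA) = 1/(1170·2.16) = 3.957×10^-4 K/W
  R_brass = L/(kA) = 0.00108/(126·2.16) = 3.968×10^-6 K/W
  R_calcium silicate = L/(kA) = 0.0502/(0.0646·2.16) = 0.3598 K/W
  R_brass = L/(kA) = 0.00427/(127·2.16) = 1.557×10^-5 K/W
  R_conv,out = 1/(hA) = 1/(17.8·2.16) = 0.02601 K/W
ΣR = 3.957×10^-4 + 3.968×10^-6 + 0.3598 + 1.557×10^-5 + 0.02601 = 0.3862 K/W
Q = ΔT/ΣR = (136 °C − 29.8 °C)/0.3862 = 275 W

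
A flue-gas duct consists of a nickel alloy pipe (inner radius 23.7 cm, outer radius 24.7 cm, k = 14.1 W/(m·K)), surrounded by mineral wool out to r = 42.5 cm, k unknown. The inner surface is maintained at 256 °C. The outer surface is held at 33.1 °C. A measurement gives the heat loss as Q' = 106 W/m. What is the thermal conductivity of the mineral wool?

k = 0.0411 W/m·K

ΣR = ΔT/Q' = |256 − 33.1|/106 = 2.103 m·K/W
Known resistances:
  R'_nickel alloy = ln(0.247/0.237)/(2πk) = 0.04133/(2π·14.1) = 4.665×10^-4 m·K/W
R_mineral wool = ΣR − ΣR_known = 2.103 − 4.665×10^-4 = 2.103 m·K/W
ln(r₂/r₁)/(2πk) = 2.103 ⇒ k = 0.5427/(2π·2.103) = 0.0411 W/m·K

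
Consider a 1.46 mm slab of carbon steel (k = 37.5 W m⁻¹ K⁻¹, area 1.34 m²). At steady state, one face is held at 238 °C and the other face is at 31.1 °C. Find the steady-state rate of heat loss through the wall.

Q = 7.12×10^6 W

Q = kA·ΔT/L = 37.5 × 1.34 × |238 °C − 31.1 °C| / 0.00146 = 7.12×10^6 W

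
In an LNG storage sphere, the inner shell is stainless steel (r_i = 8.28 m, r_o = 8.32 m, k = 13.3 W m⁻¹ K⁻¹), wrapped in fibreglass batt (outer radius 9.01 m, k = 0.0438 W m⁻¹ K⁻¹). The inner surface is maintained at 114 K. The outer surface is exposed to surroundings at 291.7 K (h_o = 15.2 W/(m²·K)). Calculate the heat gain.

Treat each layer as a resistance in series:
  R_stainless steel = (1/8.28 − 1/8.32)/(4πk) = 5.806×10^-4/(4π·13.3) = 3.474×10^-6 K/W
  R_fibreglass batt = (1/8.32 − 1/9.01)/(4πk) = 0.009205/(4π·0.0438) = 0.01672 K/W
  R_conv,out = 1/(4πr²h) = 1/(4π·9.01²·15.2) = 6.449×10^-5 K/W
ΣR = 3.474×10^-6 + 0.01672 + 6.449×10^-5 = 0.01679 K/W
Q = ΔT/ΣR = (114 K − 291.7 K)/0.01679 = -10600 W
(Negative Q ⇒ heat flows inward; heat gain = 10600 W.)

Q = 10.6 kW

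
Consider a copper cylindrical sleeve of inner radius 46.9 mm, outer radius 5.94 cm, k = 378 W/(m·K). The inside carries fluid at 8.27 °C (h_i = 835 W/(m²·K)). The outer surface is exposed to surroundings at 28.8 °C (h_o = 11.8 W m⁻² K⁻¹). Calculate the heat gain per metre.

Treat each layer as a resistance in series:
  R'_conv,in = 1/(2πr h) = 1/(2π·0.0469·835) = 0.004064 m·K/W
  R'_copper = ln(0.0594/0.0469)/(2πk) = 0.2363/(2π·378) = 9.948×10^-5 m·K/W
  R'_conv,out = 1/(2πr h) = 1/(2π·0.0594·11.8) = 0.2271 m·K/W
ΣR = 0.004064 + 9.948×10^-5 + 0.2271 = 0.2313 m·K/W
Q' = ΔT/ΣR = (8.27 °C − 28.8 °C)/0.2313 = -88.8 W/m
(Negative Q' ⇒ heat flows inward; heat gain = 88.8 W/m.)

Q' = 88.8 W/m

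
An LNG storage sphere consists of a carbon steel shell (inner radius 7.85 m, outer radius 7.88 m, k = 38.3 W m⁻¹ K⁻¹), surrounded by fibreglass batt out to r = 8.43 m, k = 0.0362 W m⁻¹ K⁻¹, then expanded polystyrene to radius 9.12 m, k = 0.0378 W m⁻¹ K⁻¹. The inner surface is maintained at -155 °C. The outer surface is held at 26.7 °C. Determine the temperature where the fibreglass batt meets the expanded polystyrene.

T = -65.8 °C

Resistance network (inner→outer):
  R_carbon steel = (1/7.85 − 1/7.88)/(4πk) = 4.850×10^-4/(4π·38.3) = 1.008×10^-6 K/W
  R_fibreglass batt = (1/7.88 − 1/8.43)/(4πk) = 0.008280/(4π·0.0362) = 0.01820 K/W
  R_expanded polystyrene = (1/8.43 − 1/9.12)/(4πk) = 0.008975/(4π·0.0378) = 0.01889 K/W
ΣR = 1.008×10^-6 + 0.01820 + 0.01889 = 0.03709 K/W
Q = ΔT/ΣR = (-155 °C − 26.7 °C)/0.03709 = -4899 W
From the inner boundary to the fibreglass batt/expanded polystyrene interface, ΣR_partial = 0.01820 K/W.
T_interface = T_in − Q·ΣR_partial = -155 °C − (-4899)(0.01820) = -65.8 °C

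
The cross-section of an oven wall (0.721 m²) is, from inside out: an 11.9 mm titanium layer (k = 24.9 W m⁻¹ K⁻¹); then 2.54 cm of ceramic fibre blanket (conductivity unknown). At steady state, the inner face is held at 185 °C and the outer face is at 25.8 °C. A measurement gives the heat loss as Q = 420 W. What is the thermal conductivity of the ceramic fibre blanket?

k = 0.0931 W/m·K

ΣR = ΔT/Q = |185 − 25.8|/420 = 0.3790 K/W
Known resistances:
  R_titanium = L/(kA) = 0.0119/(24.9·0.721) = 6.628×10^-4 K/W
R_ceramic fibre blanket = ΣR − ΣR_known = 0.3790 − 6.628×10^-4 = 0.3783 K/W
L/(kA) = 0.3783 ⇒ k = 0.0254/(0.3783·0.721) = 0.0931 W/m·K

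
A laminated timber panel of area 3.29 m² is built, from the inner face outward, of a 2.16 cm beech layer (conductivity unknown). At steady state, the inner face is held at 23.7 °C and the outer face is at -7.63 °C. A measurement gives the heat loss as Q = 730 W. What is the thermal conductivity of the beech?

ΣR = ΔT/Q = |23.7 − -7.63|/730 = 0.04292 K/W
L/(kA) = 0.04292 ⇒ k = 0.0216/(0.04292·3.29) = 0.153 W/m·K

k = 0.153 W/m·K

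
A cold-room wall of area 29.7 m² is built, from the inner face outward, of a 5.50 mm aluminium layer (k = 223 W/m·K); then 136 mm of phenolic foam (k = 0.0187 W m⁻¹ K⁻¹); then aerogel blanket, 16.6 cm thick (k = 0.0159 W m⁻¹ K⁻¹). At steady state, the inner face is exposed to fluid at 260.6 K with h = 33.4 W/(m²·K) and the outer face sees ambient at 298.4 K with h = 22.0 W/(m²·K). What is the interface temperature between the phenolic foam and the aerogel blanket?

Treat each layer as a resistance in series:
  R_conv,in = 1/(hA) = 1/(33.4·29.7) = 0.001008 K/W
  R_aluminium = L/(kA) = 0.00550/(223·29.7) = 8.304×10^-7 K/W
  R_phenolic foam = L/(kA) = 0.136/(0.0187·29.7) = 0.2449 K/W
  R_aerogel blanket = L/(kA) = 0.166/(0.0159·29.7) = 0.3515 K/W
  R_conv,out = 1/(hA) = 1/(22.0·29.7) = 0.001530 K/W
ΣR = 0.001008 + 8.304×10^-7 + 0.2449 + 0.3515 + 0.001530 = 0.5989 K/W
Q = ΔT/ΣR = (260.6 K − 298.4 K)/0.5989 = -63.12 W
From the inner boundary to the phenolic foam/aerogel blanket interface, ΣR_partial = 0.2459 K/W.
T_interface = T_in − Q·ΣR_partial = 260.6 K − (-63.12)(0.2459) = 276.12 K

T = 276.12 K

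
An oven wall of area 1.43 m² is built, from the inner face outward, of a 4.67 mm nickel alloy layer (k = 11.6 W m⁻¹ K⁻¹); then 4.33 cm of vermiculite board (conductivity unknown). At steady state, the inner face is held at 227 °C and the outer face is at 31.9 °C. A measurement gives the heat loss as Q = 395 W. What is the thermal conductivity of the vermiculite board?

k = 0.0613 W/m·K

ΣR = ΔT/Q = |227 − 31.9|/395 = 0.4939 K/W
Known resistances:
  R_nickel alloy = L/(kA) = 0.00467/(11.6·1.43) = 2.815×10^-4 K/W
R_vermiculite board = ΣR − ΣR_known = 0.4939 − 2.815×10^-4 = 0.4936 K/W
L/(kA) = 0.4936 ⇒ k = 0.0433/(0.4936·1.43) = 0.0613 W/m·K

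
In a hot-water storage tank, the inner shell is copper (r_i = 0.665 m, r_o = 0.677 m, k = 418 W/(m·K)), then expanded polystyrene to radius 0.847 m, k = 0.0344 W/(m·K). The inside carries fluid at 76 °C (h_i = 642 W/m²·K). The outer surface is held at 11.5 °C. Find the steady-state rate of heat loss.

Resistance network (inner→outer):
  R_conv,in = 1/(4πr²h) = 1/(4π·0.665²·642) = 2.803×10^-4 K/W
  R_copper = (1/0.665 − 1/0.677)/(4πk) = 0.02665/(4π·418) = 5.074×10^-6 K/W
  R_expanded polystyrene = (1/0.677 − 1/0.847)/(4πk) = 0.2965/(4π·0.0344) = 0.6858 K/W
ΣR = 2.803×10^-4 + 5.074×10^-6 + 0.6858 = 0.6861 K/W
Q = ΔT/ΣR = (76 °C − 11.5 °C)/0.6861 = 94.0 W

Q = 94.0 W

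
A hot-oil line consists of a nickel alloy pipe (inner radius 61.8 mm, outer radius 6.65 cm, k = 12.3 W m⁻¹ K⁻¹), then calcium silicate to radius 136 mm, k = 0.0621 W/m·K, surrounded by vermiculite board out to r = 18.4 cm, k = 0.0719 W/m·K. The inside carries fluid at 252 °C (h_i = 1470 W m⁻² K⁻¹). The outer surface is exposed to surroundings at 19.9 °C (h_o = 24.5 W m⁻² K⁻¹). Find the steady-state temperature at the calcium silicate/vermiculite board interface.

Series thermal resistances, inner to outer:
  R'_conv,in = 1/(2πr h) = 1/(2π·0.0618·1470) = 0.001752 m·K/W
  R'_nickel alloy = ln(0.0665/0.0618)/(2πk) = 0.07330/(2π·12.3) = 9.484×10^-4 m·K/W
  R'_calcium silicate = ln(0.136/0.0665)/(2πk) = 0.7155/(2π·0.0621) = 1.834 m·K/W
  R'_vermiculite board = ln(0.184/0.136)/(2πk) = 0.3023/(2π·0.0719) = 0.6691 m·K/W
  R'_conv,out = 1/(2πr h) = 1/(2π·0.184·24.5) = 0.03531 m·K/W
ΣR = 0.001752 + 9.484×10^-4 + 1.834 + 0.6691 + 0.03531 = 2.541 m·K/W
Q' = ΔT/ΣR = (252 °C − 19.9 °C)/2.541 = 91.34 W/m
From the inner boundary to the calcium silicate/vermiculite board interface, ΣR_partial = 1.837 m·K/W.
T_interface = T_in − Q'·ΣR_partial = 252 °C − (91.34)(1.837) = 84.2 °C

T = 84.2 °C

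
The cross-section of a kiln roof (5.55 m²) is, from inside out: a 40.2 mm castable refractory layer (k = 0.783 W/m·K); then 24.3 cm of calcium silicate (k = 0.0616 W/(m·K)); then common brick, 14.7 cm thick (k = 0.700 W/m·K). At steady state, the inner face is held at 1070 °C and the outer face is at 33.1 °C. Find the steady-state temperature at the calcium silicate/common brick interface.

Treat each layer as a resistance in series:
  R_castable refractory = L/(kA) = 0.0402/(0.783·5.55) = 0.009251 K/W
  R_calcium silicate = L/(kA) = 0.243/(0.0616·5.55) = 0.7108 K/W
  R_common brick = L/(kA) = 0.147/(0.700·5.55) = 0.03784 K/W
ΣR = 0.009251 + 0.7108 + 0.03784 = 0.7579 K/W
Q = ΔT/ΣR = (1070 °C − 33.1 °C)/0.7579 = 1368 W
From the inner boundary to the calcium silicate/common brick interface, ΣR_partial = 0.7201 K/W.
T_interface = T_in − Q·ΣR_partial = 1070 °C − (1368)(0.7201) = 85 °C

T = 85 °C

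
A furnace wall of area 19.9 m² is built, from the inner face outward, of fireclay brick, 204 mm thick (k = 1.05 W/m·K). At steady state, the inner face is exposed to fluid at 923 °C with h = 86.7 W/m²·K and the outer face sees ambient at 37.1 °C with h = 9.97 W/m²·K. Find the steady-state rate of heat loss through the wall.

Q = 57600 W

Resistance network (inner→outer):
  R_conv,in = 1/(hA) = 1/(86.7·19.9) = 5.796×10^-4 K/W
  R_fireclay brick = L/(kA) = 0.204/(1.05·19.9) = 0.009763 K/W
  R_conv,out = 1/(hA) = 1/(9.97·19.9) = 0.005040 K/W
ΣR = 5.796×10^-4 + 0.009763 + 0.005040 = 0.01538 K/W
Q = ΔT/ΣR = (923 °C − 37.1 °C)/0.01538 = 57600 W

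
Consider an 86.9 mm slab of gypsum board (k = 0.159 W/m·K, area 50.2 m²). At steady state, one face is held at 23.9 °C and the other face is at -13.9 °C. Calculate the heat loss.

Q = kA·ΔT/L = 0.159 × 50.2 × |23.9 °C − -13.9 °C| / 0.0869 = 3470 W

Q = 3.47 kW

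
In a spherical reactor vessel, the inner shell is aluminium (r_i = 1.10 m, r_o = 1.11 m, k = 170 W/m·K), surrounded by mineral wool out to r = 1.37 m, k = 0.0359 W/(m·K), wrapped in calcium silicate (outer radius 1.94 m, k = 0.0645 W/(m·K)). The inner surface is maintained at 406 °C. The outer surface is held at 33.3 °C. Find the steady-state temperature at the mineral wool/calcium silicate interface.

Resistance network (inner→outer):
  R_aluminium = (1/1.10 − 1/1.11)/(4πk) = 0.008190/(4π·170) = 3.834×10^-6 K/W
  R_mineral wool = (1/1.11 − 1/1.37)/(4πk) = 0.1710/(4π·0.0359) = 0.3790 K/W
  R_calcium silicate = (1/1.37 − 1/1.94)/(4πk) = 0.2145/(4π·0.0645) = 0.2646 K/W
ΣR = 3.834×10^-6 + 0.3790 + 0.2646 = 0.6436 K/W
Q = ΔT/ΣR = (406 °C − 33.3 °C)/0.6436 = 579.1 W
From the inner boundary to the mineral wool/calcium silicate interface, ΣR_partial = 0.3790 K/W.
T_interface = T_in − Q·ΣR_partial = 406 °C − (579.1)(0.3790) = 187 °C

T = 187 °C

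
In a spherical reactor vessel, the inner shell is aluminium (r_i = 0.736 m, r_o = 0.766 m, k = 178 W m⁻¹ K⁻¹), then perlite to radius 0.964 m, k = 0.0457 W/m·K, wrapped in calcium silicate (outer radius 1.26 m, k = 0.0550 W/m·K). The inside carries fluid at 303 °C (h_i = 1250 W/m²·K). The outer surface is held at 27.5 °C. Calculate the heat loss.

Series thermal resistances, inner to outer:
  R_conv,in = 1/(4πr²h) = 1/(4π·0.736²·1250) = 1.175×10^-4 K/W
  R_aluminium = (1/0.736 − 1/0.766)/(4πk) = 0.05321/(4π·178) = 2.379×10^-5 K/W
  R_perlite = (1/0.766 − 1/0.964)/(4πk) = 0.2681/(4π·0.0457) = 0.4669 K/W
  R_calcium silicate = (1/0.964 − 1/1.26)/(4πk) = 0.2437/(4π·0.0550) = 0.3526 K/W
ΣR = 1.175×10^-4 + 2.379×10^-5 + 0.4669 + 0.3526 = 0.8196 K/W
Q = ΔT/ΣR = (303 °C − 27.5 °C)/0.8196 = 336 W

Q = 336 W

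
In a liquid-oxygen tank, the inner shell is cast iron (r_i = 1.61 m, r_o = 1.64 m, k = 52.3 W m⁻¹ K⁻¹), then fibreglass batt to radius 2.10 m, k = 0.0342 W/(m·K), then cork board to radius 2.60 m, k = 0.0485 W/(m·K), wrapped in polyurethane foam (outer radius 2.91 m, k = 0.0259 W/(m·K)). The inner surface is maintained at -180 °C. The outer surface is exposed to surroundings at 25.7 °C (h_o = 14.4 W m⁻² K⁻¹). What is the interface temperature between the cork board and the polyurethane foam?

T = -18.6 °C

Resistance network (inner→outer):
  R_cast iron = (1/1.61 − 1/1.64)/(4πk) = 0.01136/(4π·52.3) = 1.729×10^-5 K/W
  R_fibreglass batt = (1/1.64 − 1/2.10)/(4πk) = 0.1336/(4π·0.0342) = 0.3108 K/W
  R_cork board = (1/2.10 − 1/2.60)/(4πk) = 0.09158/(4π·0.0485) = 0.1503 K/W
  R_polyurethane foam = (1/2.60 − 1/2.91)/(4πk) = 0.04097/(4π·0.0259) = 0.1259 K/W
  R_conv,out = 1/(4πr²h) = 1/(4π·2.91²·14.4) = 6.526×10^-4 K/W
ΣR = 1.729×10^-5 + 0.3108 + 0.1503 + 0.1259 + 6.526×10^-4 = 0.5877 K/W
Q = ΔT/ΣR = (-180 °C − 25.7 °C)/0.5877 = -350.0 W
From the inner boundary to the cork board/polyurethane foam interface, ΣR_partial = 0.4611 K/W.
T_interface = T_in − Q·ΣR_partial = -180 °C − (-350.0)(0.4611) = -18.6 °C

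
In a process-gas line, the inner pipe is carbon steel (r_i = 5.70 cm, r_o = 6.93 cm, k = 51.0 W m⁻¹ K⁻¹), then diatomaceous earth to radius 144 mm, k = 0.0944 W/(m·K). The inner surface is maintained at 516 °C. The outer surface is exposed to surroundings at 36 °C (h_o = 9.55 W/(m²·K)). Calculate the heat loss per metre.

Q' = 356 W/m

Treat each layer as a resistance in series:
  R'_carbon steel = ln(0.0693/0.0570)/(2πk) = 0.1954/(2π·51.0) = 6.098×10^-4 m·K/W
  R'_diatomaceous earth = ln(0.144/0.0693)/(2πk) = 0.7314/(2π·0.0944) = 1.233 m·K/W
  R'_conv,out = 1/(2πr h) = 1/(2π·0.144·9.55) = 0.1157 m·K/W
ΣR = 6.098×10^-4 + 1.233 + 0.1157 = 1.349 m·K/W
Q' = ΔT/ΣR = (516 °C − 36 °C)/1.349 = 356 W/m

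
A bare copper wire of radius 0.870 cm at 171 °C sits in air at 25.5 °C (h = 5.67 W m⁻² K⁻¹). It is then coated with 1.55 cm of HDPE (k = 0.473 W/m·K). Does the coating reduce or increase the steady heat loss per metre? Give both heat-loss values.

increases: 45.1 → 96.7 W/m

Critical radius for a cylinder: r_cr = k/h = 0.0834 m = 8.34 cm.
Outer radius after coating: r₂ = 0.00870 + 0.0155 = 0.02420 m.
Since r₁ < r_cr and r₂ ≤ r_cr, the coating moves toward the maximum at r_cr — heat loss rises.
Bare: R = 1/(2πr₁h) = 3.226 m·K/W; Q = 145.5/3.226 = 45.1 W/m.
Coated: R = R_cond + R_conv = 1.504 m·K/W; Q = 145.5/1.504 = 96.7 W/m.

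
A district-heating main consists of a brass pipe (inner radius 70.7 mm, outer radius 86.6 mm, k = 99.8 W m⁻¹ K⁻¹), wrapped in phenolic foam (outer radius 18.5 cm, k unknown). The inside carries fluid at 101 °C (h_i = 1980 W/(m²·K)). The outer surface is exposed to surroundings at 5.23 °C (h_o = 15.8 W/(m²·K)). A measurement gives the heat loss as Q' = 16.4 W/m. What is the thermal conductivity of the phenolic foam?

ΣR = ΔT/Q' = |101 − 5.23|/16.4 = 5.840 m·K/W
Known resistances:
  R'_conv,in = 1/(2πr h) = 1/(2π·0.0707·1980) = 0.001137 m·K/W
  R'_brass = ln(0.0866/0.0707)/(2πk) = 0.2029/(2π·99.8) = 3.235×10^-4 m·K/W
  R'_conv,out = 1/(2πr h) = 1/(2π·0.185·15.8) = 0.05445 m·K/W
R_phenolic foam = ΣR − ΣR_known = 5.840 − 0.05591 = 5.784 m·K/W
ln(r₂/r₁)/(2πk) = 5.784 ⇒ k = 0.7591/(2π·5.784) = 0.0209 W/m·K

k = 0.0209 W/m·K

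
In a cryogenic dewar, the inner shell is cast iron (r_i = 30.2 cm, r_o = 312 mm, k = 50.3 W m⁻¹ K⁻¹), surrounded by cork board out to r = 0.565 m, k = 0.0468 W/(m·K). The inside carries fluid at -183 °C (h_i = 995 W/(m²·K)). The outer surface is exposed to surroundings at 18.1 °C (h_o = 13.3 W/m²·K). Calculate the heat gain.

Series thermal resistances, inner to outer:
  R_conv,in = 1/(4πr²h) = 1/(4π·0.302²·995) = 8.769×10^-4 K/W
  R_cast iron = (1/0.302 − 1/0.312)/(4πk) = 0.1061/(4π·50.3) = 1.679×10^-4 K/W
  R_cork board = (1/0.312 − 1/0.565)/(4πk) = 1.435/(4π·0.0468) = 2.440 K/W
  R_conv,out = 1/(4πr²h) = 1/(4π·0.565²·13.3) = 0.01874 K/W
ΣR = 8.769×10^-4 + 1.679×10^-4 + 2.440 + 0.01874 = 2.460 K/W
Q = ΔT/ΣR = (-183 °C − 18.1 °C)/2.460 = -81.7 W
(Negative Q ⇒ heat flows inward; heat gain = 81.7 W.)

Q = 81.7 W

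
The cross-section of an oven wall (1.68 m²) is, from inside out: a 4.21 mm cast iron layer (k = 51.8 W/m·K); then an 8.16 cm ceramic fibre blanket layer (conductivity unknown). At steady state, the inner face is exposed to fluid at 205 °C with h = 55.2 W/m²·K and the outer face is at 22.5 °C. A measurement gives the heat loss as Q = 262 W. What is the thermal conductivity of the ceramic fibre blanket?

k = 0.0708 W/m·K

ΣR = ΔT/Q = |205 − 22.5|/262 = 0.6966 K/W
Known resistances:
  R_conv,in = 1/(hA) = 1/(55.2·1.68) = 0.01078 K/W
  R_cast iron = L/(kA) = 0.00421/(51.8·1.68) = 4.838×10^-5 K/W
R_ceramic fibre blanket = ΣR − ΣR_known = 0.6966 − 0.01083 = 0.6858 K/W
L/(kA) = 0.6858 ⇒ k = 0.0816/(0.6858·1.68) = 0.0708 W/m·K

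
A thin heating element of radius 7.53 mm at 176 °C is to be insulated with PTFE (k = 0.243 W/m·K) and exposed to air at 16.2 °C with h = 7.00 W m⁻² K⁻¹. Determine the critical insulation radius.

r_cr = 3.47 cm

For a cylinder, r_cr = k_ins/h = 0.243/7.00 = 0.0347 m = 3.47 cm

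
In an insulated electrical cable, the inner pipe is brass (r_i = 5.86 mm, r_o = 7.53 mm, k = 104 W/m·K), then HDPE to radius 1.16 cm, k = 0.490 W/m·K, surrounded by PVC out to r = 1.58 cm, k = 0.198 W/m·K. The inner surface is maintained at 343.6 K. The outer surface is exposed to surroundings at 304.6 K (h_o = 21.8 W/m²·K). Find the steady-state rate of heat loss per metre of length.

Series thermal resistances, inner to outer:
  R'_brass = ln(0.00753/0.00586)/(2πk) = 0.2507/(2π·104) = 3.837×10^-4 m·K/W
  R'_HDPE = ln(0.0116/0.00753)/(2πk) = 0.4321/(2π·0.490) = 0.1404 m·K/W
  R'_PVC = ln(0.0158/0.0116)/(2πk) = 0.3090/(2π·0.198) = 0.2484 m·K/W
  R'_conv,out = 1/(2πr h) = 1/(2π·0.0158·21.8) = 0.4621 m·K/W
ΣR = 3.837×10^-4 + 0.1404 + 0.2484 + 0.4621 = 0.8513 m·K/W
Q' = ΔT/ΣR = (343.6 K − 304.6 K)/0.8513 = 45.8 W/m

Q' = 45.8 W/m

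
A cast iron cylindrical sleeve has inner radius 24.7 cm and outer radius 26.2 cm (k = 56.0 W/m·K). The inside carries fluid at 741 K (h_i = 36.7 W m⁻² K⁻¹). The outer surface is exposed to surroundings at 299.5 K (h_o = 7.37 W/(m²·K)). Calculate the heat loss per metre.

Resistance network (inner→outer):
  R'_conv,in = 1/(2πr h) = 1/(2π·0.247·36.7) = 0.01756 m·K/W
  R'_cast iron = ln(0.262/0.247)/(2πk) = 0.05896/(2π·56.0) = 1.676×10^-4 m·K/W
  R'_conv,out = 1/(2πr h) = 1/(2π·0.262·7.37) = 0.08242 m·K/W
ΣR = 0.01756 + 1.676×10^-4 + 0.08242 = 0.1001 m·K/W
Q' = ΔT/ΣR = (741 K − 299.5 K)/0.1001 = 4410 W/m

Q' = 4410 W/m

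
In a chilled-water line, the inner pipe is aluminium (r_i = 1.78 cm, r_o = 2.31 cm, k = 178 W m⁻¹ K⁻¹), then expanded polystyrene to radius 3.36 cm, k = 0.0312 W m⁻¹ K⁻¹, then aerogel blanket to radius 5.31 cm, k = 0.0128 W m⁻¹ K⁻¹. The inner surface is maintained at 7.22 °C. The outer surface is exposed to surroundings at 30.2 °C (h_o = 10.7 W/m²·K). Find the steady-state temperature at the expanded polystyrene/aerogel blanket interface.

T = 12.8 °C

Series thermal resistances, inner to outer:
  R'_aluminium = ln(0.0231/0.0178)/(2πk) = 0.2606/(2π·178) = 2.330×10^-4 m·K/W
  R'_expanded polystyrene = ln(0.0336/0.0231)/(2πk) = 0.3747/(2π·0.0312) = 1.911 m·K/W
  R'_aerogel blanket = ln(0.0531/0.0336)/(2πk) = 0.4577/(2π·0.0128) = 5.690 m·K/W
  R'_conv,out = 1/(2πr h) = 1/(2π·0.0531·10.7) = 0.2801 m·K/W
ΣR = 2.330×10^-4 + 1.911 + 5.690 + 0.2801 = 7.881 m·K/W
Q' = ΔT/ΣR = (7.22 °C − 30.2 °C)/7.881 = -2.916 W/m
From the inner boundary to the expanded polystyrene/aerogel blanket interface, ΣR_partial = 1.911 m·K/W.
T_interface = T_in − Q'·ΣR_partial = 7.22 °C − (-2.916)(1.911) = 12.8 °C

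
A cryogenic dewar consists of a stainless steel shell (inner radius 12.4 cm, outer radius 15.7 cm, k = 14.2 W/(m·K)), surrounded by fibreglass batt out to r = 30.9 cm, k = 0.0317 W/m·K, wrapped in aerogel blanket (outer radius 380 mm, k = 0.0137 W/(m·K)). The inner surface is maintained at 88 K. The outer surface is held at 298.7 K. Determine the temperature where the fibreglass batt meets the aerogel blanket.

T = 233.7 K

Treat each layer as a resistance in series:
  R_stainless steel = (1/0.124 − 1/0.157)/(4πk) = 1.695/(4π·14.2) = 0.009499 K/W
  R_fibreglass batt = (1/0.157 − 1/0.309)/(4πk) = 3.133/(4π·0.0317) = 7.865 K/W
  R_aerogel blanket = (1/0.309 − 1/0.380)/(4πk) = 0.6047/(4π·0.0137) = 3.512 K/W
ΣR = 0.009499 + 7.865 + 3.512 = 11.39 K/W
Q = ΔT/ΣR = (88 K − 298.7 K)/11.39 = -18.50 W
From the inner boundary to the fibreglass batt/aerogel blanket interface, ΣR_partial = 7.874 K/W.
T_interface = T_in − Q·ΣR_partial = 88 K − (-18.50)(7.874) = 233.7 K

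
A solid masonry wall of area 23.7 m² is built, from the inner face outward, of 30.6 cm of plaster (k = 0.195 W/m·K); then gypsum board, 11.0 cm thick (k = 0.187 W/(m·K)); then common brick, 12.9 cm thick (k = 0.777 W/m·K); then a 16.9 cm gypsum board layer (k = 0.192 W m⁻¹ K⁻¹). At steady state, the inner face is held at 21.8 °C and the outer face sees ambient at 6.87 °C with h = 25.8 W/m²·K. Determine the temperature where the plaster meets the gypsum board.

T = 14.6 °C

Treat each layer as a resistance in series:
  R_plaster = L/(kA) = 0.306/(0.195·23.7) = 0.06621 K/W
  R_gypsum board = L/(kA) = 0.110/(0.187·23.7) = 0.02482 K/W
  R_common brick = L/(kA) = 0.129/(0.777·23.7) = 0.007005 K/W
  R_gypsum board = L/(kA) = 0.169/(0.192·23.7) = 0.03714 K/W
  R_conv,out = 1/(hA) = 1/(25.8·23.7) = 0.001635 K/W
ΣR = 0.06621 + 0.02482 + 0.007005 + 0.03714 + 0.001635 = 0.1368 K/W
Q = ΔT/ΣR = (21.8 °C − 6.87 °C)/0.1368 = 109.1 W
From the inner boundary to the plaster/gypsum board interface, ΣR_partial = 0.06621 K/W.
T_interface = T_in − Q·ΣR_partial = 21.8 °C − (109.1)(0.06621) = 14.6 °C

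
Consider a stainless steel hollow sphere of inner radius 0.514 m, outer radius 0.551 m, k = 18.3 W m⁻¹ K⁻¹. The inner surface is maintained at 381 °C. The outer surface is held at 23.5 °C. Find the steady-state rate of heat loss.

Q = 4πk·ΔT/(1/r₁ − 1/r₂) = 4π × 18.3 × 357.5 / (1/0.514 − 1/0.551) = 6.29×10^5 W

Q = 629 kW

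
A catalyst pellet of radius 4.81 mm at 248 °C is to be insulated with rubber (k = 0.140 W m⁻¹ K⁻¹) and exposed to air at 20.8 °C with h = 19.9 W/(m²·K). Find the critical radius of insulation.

For a sphere, r_cr = 2k_ins/h = 2·0.140/19.9 = 0.0141 m = 1.41 cm

r_cr = 1.41 cm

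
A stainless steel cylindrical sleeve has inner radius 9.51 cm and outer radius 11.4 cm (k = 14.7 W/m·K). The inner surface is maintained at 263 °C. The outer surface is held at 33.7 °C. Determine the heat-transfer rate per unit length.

Q' = 117 kW/m

Q' = 2πk·ΔT/ln(r₂/r₁) = 2π × 14.7 × 229.3 / ln(0.114/0.0951) = 1.17×10^5 W/m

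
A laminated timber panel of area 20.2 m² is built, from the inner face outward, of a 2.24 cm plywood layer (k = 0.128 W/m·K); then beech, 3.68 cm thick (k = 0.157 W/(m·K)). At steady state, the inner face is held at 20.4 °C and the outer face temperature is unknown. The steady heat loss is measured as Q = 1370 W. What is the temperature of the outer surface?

T_out = -7.37 °C

Sum the resistances:
  R_plywood = L/(kA) = 0.0224/(0.128·20.2) = 0.008663 K/W
  R_beech = L/(kA) = 0.0368/(0.157·20.2) = 0.01160 K/W
ΣR = 0.02027 K/W
ΔT = Q·ΣR = 1370 × 0.02027 = 27.77 K
Heat flows outward, so T_out = T_in − ΔT = 20.4 − 27.77 = -7.37 °C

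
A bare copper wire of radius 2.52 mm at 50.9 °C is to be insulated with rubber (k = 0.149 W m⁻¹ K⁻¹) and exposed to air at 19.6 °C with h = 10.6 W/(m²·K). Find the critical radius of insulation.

r_cr = 1.41 cm

For a cylinder, r_cr = k_ins/h = 0.149/10.6 = 0.0141 m = 1.41 cm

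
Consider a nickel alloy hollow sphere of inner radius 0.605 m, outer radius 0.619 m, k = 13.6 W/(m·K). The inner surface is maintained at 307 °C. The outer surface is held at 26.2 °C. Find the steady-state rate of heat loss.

Q = 1280 kW

Q = 4πk·ΔT/(1/r₁ − 1/r₂) = 4π × 13.6 × 280.8 / (1/0.605 − 1/0.619) = 1.28×10^6 W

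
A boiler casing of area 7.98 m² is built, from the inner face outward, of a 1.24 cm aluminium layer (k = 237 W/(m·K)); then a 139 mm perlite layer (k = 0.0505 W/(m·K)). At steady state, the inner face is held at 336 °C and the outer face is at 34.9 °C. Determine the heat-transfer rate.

Treat each layer as a resistance in series:
  R_aluminium = L/(kA) = 0.0124/(237·7.98) = 6.556×10^-6 K/W
  R_perlite = L/(kA) = 0.139/(0.0505·7.98) = 0.3449 K/W
ΣR = 6.556×10^-6 + 0.3449 = 0.3449 K/W
Q = ΔT/ΣR = (336 °C − 34.9 °C)/0.3449 = 873 W

Q = 873 W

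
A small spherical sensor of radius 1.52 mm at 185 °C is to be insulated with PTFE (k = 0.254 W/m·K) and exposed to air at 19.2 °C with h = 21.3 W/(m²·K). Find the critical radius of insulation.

r_cr = 2.38 cm

For a sphere, r_cr = 2k_ins/h = 2·0.254/21.3 = 0.0238 m = 2.38 cm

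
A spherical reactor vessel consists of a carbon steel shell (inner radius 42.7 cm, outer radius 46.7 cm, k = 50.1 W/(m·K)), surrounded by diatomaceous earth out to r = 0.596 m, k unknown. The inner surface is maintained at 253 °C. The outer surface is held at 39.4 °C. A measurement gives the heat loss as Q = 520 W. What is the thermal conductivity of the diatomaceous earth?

k = 0.0899 W/m·K

ΣR = ΔT/Q = |253 − 39.4|/520 = 0.4108 K/W
Known resistances:
  R_carbon steel = (1/0.427 − 1/0.467)/(4πk) = 0.2006/(4π·50.1) = 3.186×10^-4 K/W
R_diatomaceous earth = ΣR − ΣR_known = 0.4108 − 3.186×10^-4 = 0.4105 K/W
(1/r₁−1/r₂)/(4πk) = 0.4105 ⇒ k = 0.4635/(4π·0.4105) = 0.0899 W/m·K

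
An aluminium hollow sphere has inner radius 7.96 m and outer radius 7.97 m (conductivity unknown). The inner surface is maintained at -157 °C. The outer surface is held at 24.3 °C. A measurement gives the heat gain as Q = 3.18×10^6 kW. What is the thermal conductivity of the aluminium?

ΣR = ΔT/Q = |-157 − 24.3|/3.18×10^9 = 5.701×10^-8 K/W
(1/r₁−1/r₂)/(4πk) = 5.701×10^-8 ⇒ k = 1.576×10^-4/(4π·5.701×10^-8) = 220 W/m·K

k = 220 W/m·K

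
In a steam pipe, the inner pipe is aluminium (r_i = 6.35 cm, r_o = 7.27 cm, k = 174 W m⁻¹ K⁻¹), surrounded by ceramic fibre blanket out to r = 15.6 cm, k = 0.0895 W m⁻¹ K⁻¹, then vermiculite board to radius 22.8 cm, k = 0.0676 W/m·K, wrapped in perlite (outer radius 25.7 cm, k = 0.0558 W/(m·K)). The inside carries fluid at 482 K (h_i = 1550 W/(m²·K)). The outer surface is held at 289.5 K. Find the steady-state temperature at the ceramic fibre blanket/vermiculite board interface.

Series thermal resistances, inner to outer:
  R'_conv,in = 1/(2πr h) = 1/(2π·0.0635·1550) = 0.001617 m·K/W
  R'_aluminium = ln(0.0727/0.0635)/(2πk) = 0.1353/(2π·174) = 1.238×10^-4 m·K/W
  R'_ceramic fibre blanket = ln(0.156/0.0727)/(2πk) = 0.7635/(2π·0.0895) = 1.358 m·K/W
  R'_vermiculite board = ln(0.228/0.156)/(2πk) = 0.3795/(2π·0.0676) = 0.8935 m·K/W
  R'_perlite = ln(0.257/0.228)/(2πk) = 0.1197/(2π·0.0558) = 0.3415 m·K/W
ΣR = 0.001617 + 1.238×10^-4 + 1.358 + 0.8935 + 0.3415 = 2.595 m·K/W
Q' = ΔT/ΣR = (482 K − 289.5 K)/2.595 = 74.18 W/m
From the inner boundary to the ceramic fibre blanket/vermiculite board interface, ΣR_partial = 1.360 m·K/W.
T_interface = T_in − Q'·ΣR_partial = 482 K − (74.18)(1.360) = 381 K

T = 381 K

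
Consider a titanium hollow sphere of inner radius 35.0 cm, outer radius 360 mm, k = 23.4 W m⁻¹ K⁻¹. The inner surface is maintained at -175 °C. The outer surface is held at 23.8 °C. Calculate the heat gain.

Q = 4πk·ΔT/(1/r₁ − 1/r₂) = 4π × 23.4 × 198.8 / (1/0.350 − 1/0.360) = 7.37×10^5 W

Q = 737 kW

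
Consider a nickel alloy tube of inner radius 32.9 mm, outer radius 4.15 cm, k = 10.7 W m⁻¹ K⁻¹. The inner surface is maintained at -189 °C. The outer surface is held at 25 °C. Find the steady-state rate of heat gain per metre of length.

Q' = 62.0 kW/m

Q' = 2πk·ΔT/ln(r₂/r₁) = 2π × 10.7 × 214 / ln(0.0415/0.0329) = 62000 W/m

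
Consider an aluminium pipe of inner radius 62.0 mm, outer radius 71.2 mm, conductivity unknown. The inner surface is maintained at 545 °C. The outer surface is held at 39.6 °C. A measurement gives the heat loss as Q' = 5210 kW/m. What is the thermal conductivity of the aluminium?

k = 227 W/m·K

ΣR = ΔT/Q' = |545 − 39.6|/5.21×10^6 = 9.701×10^-5 m·K/W
ln(r₂/r₁)/(2πk) = 9.701×10^-5 ⇒ k = 0.1384/(2π·9.701×10^-5) = 227 W/m·K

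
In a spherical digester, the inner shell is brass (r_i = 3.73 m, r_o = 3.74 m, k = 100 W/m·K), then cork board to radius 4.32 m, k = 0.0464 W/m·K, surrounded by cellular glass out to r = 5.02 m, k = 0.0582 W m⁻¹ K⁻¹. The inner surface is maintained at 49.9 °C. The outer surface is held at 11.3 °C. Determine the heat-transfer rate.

Q = 365 W

Treat each layer as a resistance in series:
  R_brass = (1/3.73 − 1/3.74)/(4πk) = 7.168×10^-4/(4π·100) = 5.704×10^-7 K/W
  R_cork board = (1/3.74 − 1/4.32)/(4πk) = 0.03590/(4π·0.0464) = 0.06157 K/W
  R_cellular glass = (1/4.32 − 1/5.02)/(4πk) = 0.03228/(4π·0.0582) = 0.04413 K/W
ΣR = 5.704×10^-7 + 0.06157 + 0.04413 = 0.1057 K/W
Q = ΔT/ΣR = (49.9 °C − 11.3 °C)/0.1057 = 365 W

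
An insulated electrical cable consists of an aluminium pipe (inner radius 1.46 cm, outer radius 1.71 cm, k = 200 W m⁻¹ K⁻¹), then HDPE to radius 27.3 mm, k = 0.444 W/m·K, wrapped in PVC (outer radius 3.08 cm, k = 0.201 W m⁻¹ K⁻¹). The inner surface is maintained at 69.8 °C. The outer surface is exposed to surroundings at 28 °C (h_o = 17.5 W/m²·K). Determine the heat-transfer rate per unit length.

Q' = 74.8 W/m

Resistance network (inner→outer):
  R'_aluminium = ln(0.0171/0.0146)/(2πk) = 0.1581/(2π·200) = 1.258×10^-4 m·K/W
  R'_HDPE = ln(0.0273/0.0171)/(2πk) = 0.4678/(2π·0.444) = 0.1677 m·K/W
  R'_PVC = ln(0.0308/0.0273)/(2πk) = 0.1206/(2π·0.201) = 0.09552 m·K/W
  R'_conv,out = 1/(2πr h) = 1/(2π·0.0308·17.5) = 0.2953 m·K/W
ΣR = 1.258×10^-4 + 0.1677 + 0.09552 + 0.2953 = 0.5586 m·K/W
Q' = ΔT/ΣR = (69.8 °C − 28 °C)/0.5586 = 74.8 W/m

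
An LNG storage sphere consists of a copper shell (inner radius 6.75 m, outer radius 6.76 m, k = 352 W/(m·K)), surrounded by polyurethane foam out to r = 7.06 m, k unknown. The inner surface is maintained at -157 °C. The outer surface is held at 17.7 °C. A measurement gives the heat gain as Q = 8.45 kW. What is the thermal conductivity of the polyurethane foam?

k = 0.0242 W/m·K

ΣR = ΔT/Q = |-157 − 17.7|/8450 = 0.02067 K/W
Known resistances:
  R_copper = (1/6.75 − 1/6.76)/(4πk) = 2.192×10^-4/(4π·352) = 4.954×10^-8 K/W
R_polyurethane foam = ΣR − ΣR_known = 0.02067 − 4.954×10^-8 = 0.02067 K/W
(1/r₁−1/r₂)/(4πk) = 0.02067 ⇒ k = 0.006286/(4π·0.02067) = 0.0242 W/m·K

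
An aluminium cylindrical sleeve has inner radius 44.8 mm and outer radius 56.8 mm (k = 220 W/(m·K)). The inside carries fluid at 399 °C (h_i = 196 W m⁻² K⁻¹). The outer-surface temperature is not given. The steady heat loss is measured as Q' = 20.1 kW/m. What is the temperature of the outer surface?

Sum the resistances:
  R'_conv,in = 1/(2πr h) = 1/(2π·0.0448·196) = 0.01813 m·K/W
  R'_aluminium = ln(0.0568/0.0448)/(2πk) = 0.2373/(2π·220) = 1.717×10^-4 m·K/W
ΣR = 0.01830 m·K/W
ΔT = Q'·ΣR = 20100 × 0.01830 = 367.8 K
Heat flows outward, so T_out = T_in − ΔT = 399 − 367.8 = 31.2 °C

T_out = 31.2 °C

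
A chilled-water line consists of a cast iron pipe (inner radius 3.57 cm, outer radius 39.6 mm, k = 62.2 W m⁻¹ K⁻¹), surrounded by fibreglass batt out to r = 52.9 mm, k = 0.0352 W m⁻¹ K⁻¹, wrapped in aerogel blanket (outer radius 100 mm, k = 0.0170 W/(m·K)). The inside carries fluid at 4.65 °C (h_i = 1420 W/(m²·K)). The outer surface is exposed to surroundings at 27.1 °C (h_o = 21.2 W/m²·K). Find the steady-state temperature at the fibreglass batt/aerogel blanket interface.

Resistance network (inner→outer):
  R'_conv,in = 1/(2πr h) = 1/(2π·0.0357·1420) = 0.003140 m·K/W
  R'_cast iron = ln(0.0396/0.0357)/(2πk) = 0.1037/(2π·62.2) = 2.653×10^-4 m·K/W
  R'_fibreglass batt = ln(0.0529/0.0396)/(2πk) = 0.2896/(2π·0.0352) = 1.309 m·K/W
  R'_aerogel blanket = ln(0.100/0.0529)/(2πk) = 0.6368/(2π·0.0170) = 5.961 m·K/W
  R'_conv,out = 1/(2πr h) = 1/(2π·0.100·21.2) = 0.07507 m·K/W
ΣR = 0.003140 + 2.653×10^-4 + 1.309 + 5.961 + 0.07507 = 7.348 m·K/W
Q' = ΔT/ΣR = (4.65 °C − 27.1 °C)/7.348 = -3.055 W/m
From the inner boundary to the fibreglass batt/aerogel blanket interface, ΣR_partial = 1.312 m·K/W.
T_interface = T_in − Q'·ΣR_partial = 4.65 °C − (-3.055)(1.312) = 8.66 °C

T = 8.66 °C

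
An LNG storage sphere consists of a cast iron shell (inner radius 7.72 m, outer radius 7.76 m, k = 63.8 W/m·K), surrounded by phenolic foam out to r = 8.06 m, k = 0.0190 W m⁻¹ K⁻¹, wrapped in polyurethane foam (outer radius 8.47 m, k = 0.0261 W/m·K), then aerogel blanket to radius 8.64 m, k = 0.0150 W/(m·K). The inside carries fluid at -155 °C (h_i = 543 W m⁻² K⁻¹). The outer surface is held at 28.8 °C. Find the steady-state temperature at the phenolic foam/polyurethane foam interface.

T = -82.2 °C

Resistance network (inner→outer):
  R_conv,in = 1/(4πr²h) = 1/(4π·7.72²·543) = 2.459×10^-6 K/W
  R_cast iron = (1/7.72 − 1/7.76)/(4πk) = 6.677×10^-4/(4π·63.8) = 8.328×10^-7 K/W
  R_phenolic foam = (1/7.76 − 1/8.06)/(4πk) = 0.004797/(4π·0.0190) = 0.02009 K/W
  R_polyurethane foam = (1/8.06 − 1/8.47)/(4πk) = 0.006006/(4π·0.0261) = 0.01831 K/W
  R_aerogel blanket = (1/8.47 − 1/8.64)/(4πk) = 0.002323/(4π·0.0150) = 0.01232 K/W
ΣR = 2.459×10^-6 + 8.328×10^-7 + 0.02009 + 0.01831 + 0.01232 = 0.05072 K/W
Q = ΔT/ΣR = (-155 °C − 28.8 °C)/0.05072 = -3624 W
From the inner boundary to the phenolic foam/polyurethane foam interface, ΣR_partial = 0.02009 K/W.
T_interface = T_in − Q·ΣR_partial = -155 °C − (-3624)(0.02009) = -82.2 °C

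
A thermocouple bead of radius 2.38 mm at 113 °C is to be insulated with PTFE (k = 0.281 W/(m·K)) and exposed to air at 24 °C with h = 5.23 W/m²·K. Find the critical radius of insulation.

For a sphere, r_cr = 2k_ins/h = 2·0.281/5.23 = 0.107 m = 10.7 cm

r_cr = 10.7 cm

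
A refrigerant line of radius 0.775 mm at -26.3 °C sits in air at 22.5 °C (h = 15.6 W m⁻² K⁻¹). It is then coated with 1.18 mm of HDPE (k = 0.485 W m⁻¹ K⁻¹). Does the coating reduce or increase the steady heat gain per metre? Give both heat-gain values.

Critical radius for a cylinder: r_cr = k/h = 0.0311 m = 3.11 cm.
Outer radius after coating: r₂ = 7.75×10^-4 + 0.00118 = 0.001955 m.
Since r₁ < r_cr and r₂ ≤ r_cr, the coating moves toward the maximum at r_cr — heat gain rises.
Bare: R = 1/(2πr₁h) = 13.16 m·K/W; Q = 48.8/13.16 = 3.71 W/m.
Coated: R = R_cond + R_conv = 5.522 m·K/W; Q = 48.8/5.522 = 8.84 W/m.

increases: 3.71 → 8.84 W/m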